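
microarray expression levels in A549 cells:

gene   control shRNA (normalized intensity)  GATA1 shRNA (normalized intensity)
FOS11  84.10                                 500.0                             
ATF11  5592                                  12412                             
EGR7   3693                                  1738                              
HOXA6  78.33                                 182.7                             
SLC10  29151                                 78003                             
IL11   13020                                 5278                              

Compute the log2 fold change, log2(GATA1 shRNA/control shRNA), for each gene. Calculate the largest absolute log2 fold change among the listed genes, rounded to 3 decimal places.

2.572

log2(500.0/84.10) = 2.572  (FOS11)
log2(12412/5592) = 1.150  (ATF11)
log2(1738/3693) = -1.087  (EGR7)
log2(182.7/78.33) = 1.222  (HOXA6)
log2(78003/29151) = 1.420  (SLC10)
log2(5278/13020) = -1.303  (IL11)
The largest magnitude belongs to FOS11.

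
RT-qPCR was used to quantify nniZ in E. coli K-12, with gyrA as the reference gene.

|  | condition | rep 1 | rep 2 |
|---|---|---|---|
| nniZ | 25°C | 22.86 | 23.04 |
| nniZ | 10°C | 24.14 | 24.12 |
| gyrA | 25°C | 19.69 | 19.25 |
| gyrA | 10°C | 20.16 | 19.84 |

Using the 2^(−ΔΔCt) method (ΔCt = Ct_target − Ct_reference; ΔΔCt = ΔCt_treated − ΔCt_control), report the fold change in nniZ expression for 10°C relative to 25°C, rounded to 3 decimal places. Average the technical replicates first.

Mean Ct: nniZ 25°C 22.950; nniZ 10°C 24.130; gyrA 25°C 19.470; gyrA 10°C 20.000
ΔCt(25°C) = 22.950 − 19.470 = 3.480
ΔCt(10°C) = 24.130 − 20.000 = 4.130
ΔΔCt = 4.130 − 3.480 = 0.650
Fold change = 2^(−0.650) = 0.6373

0.637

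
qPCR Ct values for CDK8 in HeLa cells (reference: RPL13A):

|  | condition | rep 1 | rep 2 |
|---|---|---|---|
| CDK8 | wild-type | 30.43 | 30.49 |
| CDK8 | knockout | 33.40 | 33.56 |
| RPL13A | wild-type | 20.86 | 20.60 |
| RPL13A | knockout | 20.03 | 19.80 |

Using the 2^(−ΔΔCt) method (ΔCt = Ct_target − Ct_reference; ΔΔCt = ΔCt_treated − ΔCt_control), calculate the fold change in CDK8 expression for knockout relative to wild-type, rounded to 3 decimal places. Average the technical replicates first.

Mean Ct: CDK8 wild-type 30.460; CDK8 knockout 33.480; RPL13A wild-type 20.730; RPL13A knockout 19.915
ΔCt(wild-type) = 30.460 − 20.730 = 9.730
ΔCt(knockout) = 33.480 − 19.915 = 13.565
ΔΔCt = 13.565 − 9.730 = 3.835
Fold change = 2^(−3.835) = 0.0701

0.070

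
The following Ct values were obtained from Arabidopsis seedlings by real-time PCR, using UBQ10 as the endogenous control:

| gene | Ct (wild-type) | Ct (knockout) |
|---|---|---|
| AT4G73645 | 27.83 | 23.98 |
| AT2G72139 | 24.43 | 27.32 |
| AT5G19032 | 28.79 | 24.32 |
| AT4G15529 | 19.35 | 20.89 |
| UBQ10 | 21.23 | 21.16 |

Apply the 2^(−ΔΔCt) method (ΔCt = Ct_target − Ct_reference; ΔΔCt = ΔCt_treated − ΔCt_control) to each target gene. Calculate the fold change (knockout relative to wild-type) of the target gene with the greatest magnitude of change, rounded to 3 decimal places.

21.112

AT4G73645: ΔΔCt = (23.98−21.16) − (27.83−21.23) = 2.82 − 6.60 = -3.78; fold change = 2^3.78 = 13.737
AT2G72139: ΔΔCt = (27.32−21.16) − (24.43−21.23) = 6.16 − 3.20 = 2.96; fold change = 2^-2.96 = 0.129
AT5G19032: ΔΔCt = (24.32−21.16) − (28.79−21.23) = 3.16 − 7.56 = -4.40; fold change = 2^4.40 = 21.112
AT4G15529: ΔΔCt = (20.89−21.16) − (19.35−21.23) = -0.27 − (-1.88) = 1.61; fold change = 2^-1.61 = 0.328
AT5G19032 has the largest |ΔΔCt| = 4.40.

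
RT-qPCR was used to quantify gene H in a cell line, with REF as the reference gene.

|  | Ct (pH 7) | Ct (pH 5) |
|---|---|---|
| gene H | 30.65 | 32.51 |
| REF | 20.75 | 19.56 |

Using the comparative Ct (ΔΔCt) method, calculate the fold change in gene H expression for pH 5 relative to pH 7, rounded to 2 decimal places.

0.12

ΔCt(pH 7) = 30.650 − 20.750 = 9.900
ΔCt(pH 5) = 32.510 − 19.560 = 12.950
ΔΔCt = 12.950 − 9.900 = 3.050
Fold change = 2^(−3.050) = 0.121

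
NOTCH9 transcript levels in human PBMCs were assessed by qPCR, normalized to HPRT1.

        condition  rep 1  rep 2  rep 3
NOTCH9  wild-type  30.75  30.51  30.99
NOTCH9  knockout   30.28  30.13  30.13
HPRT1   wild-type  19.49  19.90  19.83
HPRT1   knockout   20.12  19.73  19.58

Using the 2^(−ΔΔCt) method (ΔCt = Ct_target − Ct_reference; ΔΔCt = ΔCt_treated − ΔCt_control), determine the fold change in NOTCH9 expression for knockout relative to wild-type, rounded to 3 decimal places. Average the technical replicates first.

1.558

Mean Ct: NOTCH9 wild-type 30.750; NOTCH9 knockout 30.180; HPRT1 wild-type 19.740; HPRT1 knockout 19.810
ΔCt(wild-type) = 30.750 − 19.740 = 11.010
ΔCt(knockout) = 30.180 − 19.810 = 10.370
ΔΔCt = 10.370 − 11.010 = -0.640
Fold change = 2^(−(-0.640)) = 2^0.640 = 1.5583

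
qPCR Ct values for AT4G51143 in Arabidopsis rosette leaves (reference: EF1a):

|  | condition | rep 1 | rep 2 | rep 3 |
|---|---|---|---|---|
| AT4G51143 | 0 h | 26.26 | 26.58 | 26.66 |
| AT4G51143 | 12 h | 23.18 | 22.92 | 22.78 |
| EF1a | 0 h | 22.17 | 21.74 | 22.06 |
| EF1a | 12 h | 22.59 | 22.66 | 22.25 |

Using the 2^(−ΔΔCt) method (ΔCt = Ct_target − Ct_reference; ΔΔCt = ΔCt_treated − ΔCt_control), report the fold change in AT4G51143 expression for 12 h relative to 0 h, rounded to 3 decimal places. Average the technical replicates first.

Mean Ct: AT4G51143 0 h 26.500; AT4G51143 12 h 22.960; EF1a 0 h 21.990; EF1a 12 h 22.500
ΔCt(0 h) = 26.500 − 21.990 = 4.510
ΔCt(12 h) = 22.960 − 22.500 = 0.460
ΔΔCt = 0.460 − 4.510 = -4.050
Fold change = 2^(−(-4.050)) = 2^4.050 = 16.5642

16.564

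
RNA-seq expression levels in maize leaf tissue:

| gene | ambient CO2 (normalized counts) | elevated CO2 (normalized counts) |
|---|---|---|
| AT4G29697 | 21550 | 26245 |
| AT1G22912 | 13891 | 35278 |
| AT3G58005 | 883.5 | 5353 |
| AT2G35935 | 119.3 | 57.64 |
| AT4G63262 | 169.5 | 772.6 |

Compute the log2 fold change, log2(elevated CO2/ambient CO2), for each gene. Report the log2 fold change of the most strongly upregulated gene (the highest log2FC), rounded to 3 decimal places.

2.599

log2(26245/21550) = 0.284  (AT4G29697)
log2(35278/13891) = 1.345  (AT1G22912)
log2(5353/883.5) = 2.599  (AT3G58005)
log2(57.64/119.3) = -1.049  (AT2G35935)
log2(772.6/169.5) = 2.188  (AT4G63262)
AT3G58005 is most strongly upregulated.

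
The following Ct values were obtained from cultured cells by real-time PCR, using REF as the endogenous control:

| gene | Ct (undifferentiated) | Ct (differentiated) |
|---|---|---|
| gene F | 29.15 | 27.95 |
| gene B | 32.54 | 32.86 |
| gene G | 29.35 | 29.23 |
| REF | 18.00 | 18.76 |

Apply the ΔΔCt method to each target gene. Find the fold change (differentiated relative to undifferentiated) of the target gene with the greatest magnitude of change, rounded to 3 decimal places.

3.891

gene F: ΔΔCt = (27.95−18.76) − (29.15−18.00) = 9.19 − 11.15 = -1.96; fold change = 2^1.96 = 3.891
gene B: ΔΔCt = (32.86−18.76) − (32.54−18.00) = 14.10 − 14.54 = -0.44; fold change = 2^0.44 = 1.357
gene G: ΔΔCt = (29.23−18.76) − (29.35−18.00) = 10.47 − 11.35 = -0.88; fold change = 2^0.88 = 1.840
gene F has the largest |ΔΔCt| = 1.96.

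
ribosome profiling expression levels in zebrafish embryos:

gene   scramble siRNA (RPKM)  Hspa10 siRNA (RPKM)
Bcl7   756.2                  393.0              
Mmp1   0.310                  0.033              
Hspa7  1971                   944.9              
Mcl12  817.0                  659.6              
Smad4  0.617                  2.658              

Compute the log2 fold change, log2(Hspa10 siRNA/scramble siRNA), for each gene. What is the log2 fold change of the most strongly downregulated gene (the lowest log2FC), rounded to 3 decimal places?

log2(393.0/756.2) = -0.944  (Bcl7)
log2(0.033/0.310) = -3.232  (Mmp1)
log2(944.9/1971) = -1.061  (Hspa7)
log2(659.6/817.0) = -0.309  (Mcl12)
log2(2.658/0.617) = 2.107  (Smad4)
Mmp1 is most strongly downregulated.

-3.232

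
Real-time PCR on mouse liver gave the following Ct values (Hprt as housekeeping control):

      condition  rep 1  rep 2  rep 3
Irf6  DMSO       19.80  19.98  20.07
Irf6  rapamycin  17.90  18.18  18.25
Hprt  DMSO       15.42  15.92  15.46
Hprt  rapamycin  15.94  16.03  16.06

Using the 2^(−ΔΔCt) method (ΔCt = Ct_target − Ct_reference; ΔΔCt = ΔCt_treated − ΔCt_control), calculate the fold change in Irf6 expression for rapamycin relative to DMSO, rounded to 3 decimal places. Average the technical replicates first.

Mean Ct: Irf6 DMSO 19.950; Irf6 rapamycin 18.110; Hprt DMSO 15.600; Hprt rapamycin 16.010
ΔCt(DMSO) = 19.950 − 15.600 = 4.350
ΔCt(rapamycin) = 18.110 − 16.010 = 2.100
ΔΔCt = 2.100 − 4.350 = -2.250
Fold change = 2^(−(-2.250)) = 2^2.250 = 4.7568

4.757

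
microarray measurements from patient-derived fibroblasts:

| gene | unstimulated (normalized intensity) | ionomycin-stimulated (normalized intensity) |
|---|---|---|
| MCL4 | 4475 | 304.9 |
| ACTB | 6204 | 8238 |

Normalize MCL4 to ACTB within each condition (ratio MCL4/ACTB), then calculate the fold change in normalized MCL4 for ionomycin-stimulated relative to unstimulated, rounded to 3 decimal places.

0.051

MCL4/ACTB (unstimulated) = 4475 / 6204 = 0.72131
MCL4/ACTB (ionomycin-stimulated) = 304.9 / 8238 = 0.037011
Fold change = 0.037011 / 0.72131 = 0.0513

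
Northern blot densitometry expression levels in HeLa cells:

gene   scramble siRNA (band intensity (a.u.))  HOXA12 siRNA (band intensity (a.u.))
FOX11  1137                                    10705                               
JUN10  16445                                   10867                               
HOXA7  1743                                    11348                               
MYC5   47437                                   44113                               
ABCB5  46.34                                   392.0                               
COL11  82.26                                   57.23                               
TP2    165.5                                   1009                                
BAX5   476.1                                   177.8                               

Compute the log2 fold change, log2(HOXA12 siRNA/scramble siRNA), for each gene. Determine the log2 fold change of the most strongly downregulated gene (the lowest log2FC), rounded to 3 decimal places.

-1.421

log2(10705/1137) = 3.235  (FOX11)
log2(10867/16445) = -0.598  (JUN10)
log2(11348/1743) = 2.703  (HOXA7)
log2(44113/47437) = -0.105  (MYC5)
log2(392.0/46.34) = 3.081  (ABCB5)
log2(57.23/82.26) = -0.523  (COL11)
log2(1009/165.5) = 2.608  (TP2)
log2(177.8/476.1) = -1.421  (BAX5)
BAX5 is most strongly downregulated.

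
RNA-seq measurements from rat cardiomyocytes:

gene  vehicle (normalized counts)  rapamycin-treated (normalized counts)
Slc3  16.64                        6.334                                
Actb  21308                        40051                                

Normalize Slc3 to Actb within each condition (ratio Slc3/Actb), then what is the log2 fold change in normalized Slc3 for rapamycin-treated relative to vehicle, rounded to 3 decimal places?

-2.304

Slc3/Actb (vehicle) = 16.64 / 21308 = 0.00078093
Slc3/Actb (rapamycin-treated) = 6.334 / 40051 = 0.00015815
Fold change = 0.00015815 / 0.00078093 = 0.2025
log2(0.2025) = -2.3039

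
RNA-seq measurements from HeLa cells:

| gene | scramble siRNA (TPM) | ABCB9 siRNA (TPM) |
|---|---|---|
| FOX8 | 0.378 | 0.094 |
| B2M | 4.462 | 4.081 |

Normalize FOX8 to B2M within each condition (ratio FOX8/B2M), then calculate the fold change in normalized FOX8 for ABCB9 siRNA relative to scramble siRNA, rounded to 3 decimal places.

FOX8/B2M (scramble siRNA) = 0.378 / 4.462 = 0.084715
FOX8/B2M (ABCB9 siRNA) = 0.094 / 4.081 = 0.023034
Fold change = 0.023034 / 0.084715 = 0.2719

0.272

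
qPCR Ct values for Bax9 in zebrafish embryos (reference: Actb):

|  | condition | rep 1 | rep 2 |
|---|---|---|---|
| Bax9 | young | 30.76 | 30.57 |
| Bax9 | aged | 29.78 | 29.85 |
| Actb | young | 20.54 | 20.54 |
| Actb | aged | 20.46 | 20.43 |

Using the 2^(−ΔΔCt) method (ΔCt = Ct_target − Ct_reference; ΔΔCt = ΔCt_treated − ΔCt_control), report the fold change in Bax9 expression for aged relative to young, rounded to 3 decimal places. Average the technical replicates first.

1.688

Mean Ct: Bax9 young 30.665; Bax9 aged 29.815; Actb young 20.540; Actb aged 20.445
ΔCt(young) = 30.665 − 20.540 = 10.125
ΔCt(aged) = 29.815 − 20.445 = 9.370
ΔΔCt = 9.370 − 10.125 = -0.755
Fold change = 2^(−(-0.755)) = 2^0.755 = 1.6876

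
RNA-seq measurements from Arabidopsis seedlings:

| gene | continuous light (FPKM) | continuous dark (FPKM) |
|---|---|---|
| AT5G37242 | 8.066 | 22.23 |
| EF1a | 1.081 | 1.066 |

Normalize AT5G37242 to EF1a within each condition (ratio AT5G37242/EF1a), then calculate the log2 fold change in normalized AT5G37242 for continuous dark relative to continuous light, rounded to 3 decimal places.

AT5G37242/EF1a (continuous light) = 8.066 / 1.081 = 7.4616
AT5G37242/EF1a (continuous dark) = 22.23 / 1.066 = 20.854
Fold change = 20.854 / 7.4616 = 2.7948
log2(2.7948) = 1.4827

1.483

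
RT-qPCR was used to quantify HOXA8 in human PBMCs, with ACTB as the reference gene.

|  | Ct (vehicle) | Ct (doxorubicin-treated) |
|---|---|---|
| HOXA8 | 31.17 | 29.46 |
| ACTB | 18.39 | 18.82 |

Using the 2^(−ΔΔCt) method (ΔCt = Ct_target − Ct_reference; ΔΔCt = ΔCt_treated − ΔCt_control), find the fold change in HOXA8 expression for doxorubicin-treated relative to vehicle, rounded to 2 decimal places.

ΔCt(vehicle) = 31.170 − 18.390 = 12.780
ΔCt(doxorubicin-treated) = 29.460 − 18.820 = 10.640
ΔΔCt = 10.640 − 12.780 = -2.140
Fold change = 2^(−(-2.140)) = 2^2.140 = 4.408

4.41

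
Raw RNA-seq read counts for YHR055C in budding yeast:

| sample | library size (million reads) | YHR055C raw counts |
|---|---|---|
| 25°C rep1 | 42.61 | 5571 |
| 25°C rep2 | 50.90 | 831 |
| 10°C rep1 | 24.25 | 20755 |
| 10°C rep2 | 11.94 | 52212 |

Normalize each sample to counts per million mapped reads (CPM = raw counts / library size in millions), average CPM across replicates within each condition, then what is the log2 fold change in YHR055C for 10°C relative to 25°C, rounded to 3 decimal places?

CPM(25°C rep1) = 5571 / 42.61 = 130.7440
CPM(25°C rep2) = 831 / 50.90 = 16.3261
CPM(10°C rep1) = 20755 / 24.25 = 855.8763
CPM(10°C rep2) = 52212 / 11.94 = 4372.8643
mean CPM(25°C) = 73.5350; mean CPM(10°C) = 2614.3703
Fold change = 2614.3703 / 73.5350 = 35.55271
log2(35.55271) = 5.1519

5.152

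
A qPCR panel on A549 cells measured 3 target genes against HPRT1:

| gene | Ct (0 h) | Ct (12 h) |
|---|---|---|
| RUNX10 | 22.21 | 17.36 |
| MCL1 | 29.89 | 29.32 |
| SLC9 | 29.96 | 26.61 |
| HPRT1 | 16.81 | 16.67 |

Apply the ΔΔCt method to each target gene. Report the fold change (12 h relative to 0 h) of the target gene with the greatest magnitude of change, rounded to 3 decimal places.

26.173

RUNX10: ΔΔCt = (17.36−16.67) − (22.21−16.81) = 0.69 − 5.40 = -4.71; fold change = 2^4.71 = 26.173
MCL1: ΔΔCt = (29.32−16.67) − (29.89−16.81) = 12.65 − 13.08 = -0.43; fold change = 2^0.43 = 1.347
SLC9: ΔΔCt = (26.61−16.67) − (29.96−16.81) = 9.94 − 13.15 = -3.21; fold change = 2^3.21 = 9.254
RUNX10 has the largest |ΔΔCt| = 4.71.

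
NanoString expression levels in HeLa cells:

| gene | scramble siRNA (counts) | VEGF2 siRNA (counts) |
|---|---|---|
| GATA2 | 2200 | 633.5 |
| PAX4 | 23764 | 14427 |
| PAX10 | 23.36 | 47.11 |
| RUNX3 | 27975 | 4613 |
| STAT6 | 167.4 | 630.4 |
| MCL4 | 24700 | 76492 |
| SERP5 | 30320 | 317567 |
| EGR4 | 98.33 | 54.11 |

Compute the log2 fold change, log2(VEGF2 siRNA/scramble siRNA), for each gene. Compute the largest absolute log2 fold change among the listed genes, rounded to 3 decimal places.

3.389

log2(633.5/2200) = -1.796  (GATA2)
log2(14427/23764) = -0.720  (PAX4)
log2(47.11/23.36) = 1.012  (PAX10)
log2(4613/27975) = -2.600  (RUNX3)
log2(630.4/167.4) = 1.913  (STAT6)
log2(76492/24700) = 1.631  (MCL4)
log2(317567/30320) = 3.389  (SERP5)
log2(54.11/98.33) = -0.862  (EGR4)
The largest magnitude belongs to SERP5.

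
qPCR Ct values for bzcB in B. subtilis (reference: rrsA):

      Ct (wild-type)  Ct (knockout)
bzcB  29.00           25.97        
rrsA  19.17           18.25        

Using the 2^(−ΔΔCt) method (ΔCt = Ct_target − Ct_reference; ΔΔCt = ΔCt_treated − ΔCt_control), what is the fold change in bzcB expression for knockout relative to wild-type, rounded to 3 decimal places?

ΔCt(wild-type) = 29.000 − 19.170 = 9.830
ΔCt(knockout) = 25.970 − 18.250 = 7.720
ΔΔCt = 7.720 − 9.830 = -2.110
Fold change = 2^(−(-2.110)) = 2^2.110 = 4.3169

4.317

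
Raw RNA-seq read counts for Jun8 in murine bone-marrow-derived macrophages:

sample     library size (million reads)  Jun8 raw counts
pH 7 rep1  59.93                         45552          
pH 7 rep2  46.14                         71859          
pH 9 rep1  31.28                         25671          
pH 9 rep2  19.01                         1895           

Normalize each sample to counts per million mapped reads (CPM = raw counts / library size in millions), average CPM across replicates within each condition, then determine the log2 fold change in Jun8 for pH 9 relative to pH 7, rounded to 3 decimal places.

CPM(pH 7 rep1) = 45552 / 59.93 = 760.0868
CPM(pH 7 rep2) = 71859 / 46.14 = 1557.4122
CPM(pH 9 rep1) = 25671 / 31.28 = 820.6841
CPM(pH 9 rep2) = 1895 / 19.01 = 99.6844
mean CPM(pH 7) = 1158.7495; mean CPM(pH 9) = 460.1843
Fold change = 460.1843 / 1158.7495 = 0.39714
log2(0.39714) = -1.3323

-1.332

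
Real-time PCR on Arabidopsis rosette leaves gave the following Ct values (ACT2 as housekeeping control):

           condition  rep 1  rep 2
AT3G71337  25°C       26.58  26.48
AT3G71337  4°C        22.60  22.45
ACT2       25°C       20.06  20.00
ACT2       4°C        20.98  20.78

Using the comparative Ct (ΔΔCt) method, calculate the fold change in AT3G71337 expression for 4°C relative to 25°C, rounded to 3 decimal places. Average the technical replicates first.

Mean Ct: AT3G71337 25°C 26.530; AT3G71337 4°C 22.525; ACT2 25°C 20.030; ACT2 4°C 20.880
ΔCt(25°C) = 26.530 − 20.030 = 6.500
ΔCt(4°C) = 22.525 − 20.880 = 1.645
ΔΔCt = 1.645 − 6.500 = -4.855
Fold change = 2^(−(-4.855)) = 2^4.855 = 28.9401

28.940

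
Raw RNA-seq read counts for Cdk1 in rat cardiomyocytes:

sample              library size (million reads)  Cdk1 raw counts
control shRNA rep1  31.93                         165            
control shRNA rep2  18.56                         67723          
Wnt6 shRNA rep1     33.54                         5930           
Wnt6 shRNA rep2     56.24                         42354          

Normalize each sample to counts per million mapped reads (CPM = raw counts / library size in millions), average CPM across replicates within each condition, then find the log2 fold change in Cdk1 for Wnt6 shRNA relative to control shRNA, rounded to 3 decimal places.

CPM(control shRNA rep1) = 165 / 31.93 = 5.1676
CPM(control shRNA rep2) = 67723 / 18.56 = 3648.8685
CPM(Wnt6 shRNA rep1) = 5930 / 33.54 = 176.8038
CPM(Wnt6 shRNA rep2) = 42354 / 56.24 = 753.0939
mean CPM(control shRNA) = 1827.0180; mean CPM(Wnt6 shRNA) = 464.9488
Fold change = 464.9488 / 1827.0180 = 0.25449
log2(0.25449) = -1.9743

-1.974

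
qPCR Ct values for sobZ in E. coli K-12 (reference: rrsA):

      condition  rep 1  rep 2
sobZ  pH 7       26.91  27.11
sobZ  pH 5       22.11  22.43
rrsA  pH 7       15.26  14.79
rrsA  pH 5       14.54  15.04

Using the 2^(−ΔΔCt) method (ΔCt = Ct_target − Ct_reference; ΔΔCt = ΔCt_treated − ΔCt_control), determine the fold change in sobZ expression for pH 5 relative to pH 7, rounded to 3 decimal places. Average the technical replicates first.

22.706

Mean Ct: sobZ pH 7 27.010; sobZ pH 5 22.270; rrsA pH 7 15.025; rrsA pH 5 14.790
ΔCt(pH 7) = 27.010 − 15.025 = 11.985
ΔCt(pH 5) = 22.270 − 14.790 = 7.480
ΔΔCt = 7.480 − 11.985 = -4.505
Fold change = 2^(−(-4.505)) = 2^4.505 = 22.7060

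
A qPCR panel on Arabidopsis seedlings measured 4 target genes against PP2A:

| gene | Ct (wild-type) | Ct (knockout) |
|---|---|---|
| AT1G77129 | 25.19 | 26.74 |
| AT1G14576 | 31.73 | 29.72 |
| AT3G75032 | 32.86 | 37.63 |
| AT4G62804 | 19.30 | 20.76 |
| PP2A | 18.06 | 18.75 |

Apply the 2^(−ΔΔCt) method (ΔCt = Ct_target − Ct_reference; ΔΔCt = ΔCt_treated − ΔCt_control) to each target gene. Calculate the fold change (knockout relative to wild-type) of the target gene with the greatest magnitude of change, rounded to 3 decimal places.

0.059

AT1G77129: ΔΔCt = (26.74−18.75) − (25.19−18.06) = 7.99 − 7.13 = 0.86; fold change = 2^-0.86 = 0.551
AT1G14576: ΔΔCt = (29.72−18.75) − (31.73−18.06) = 10.97 − 13.67 = -2.70; fold change = 2^2.70 = 6.498
AT3G75032: ΔΔCt = (37.63−18.75) − (32.86−18.06) = 18.88 − 14.80 = 4.08; fold change = 2^-4.08 = 0.059
AT4G62804: ΔΔCt = (20.76−18.75) − (19.30−18.06) = 2.01 − 1.24 = 0.77; fold change = 2^-0.77 = 0.586
AT3G75032 has the largest |ΔΔCt| = 4.08.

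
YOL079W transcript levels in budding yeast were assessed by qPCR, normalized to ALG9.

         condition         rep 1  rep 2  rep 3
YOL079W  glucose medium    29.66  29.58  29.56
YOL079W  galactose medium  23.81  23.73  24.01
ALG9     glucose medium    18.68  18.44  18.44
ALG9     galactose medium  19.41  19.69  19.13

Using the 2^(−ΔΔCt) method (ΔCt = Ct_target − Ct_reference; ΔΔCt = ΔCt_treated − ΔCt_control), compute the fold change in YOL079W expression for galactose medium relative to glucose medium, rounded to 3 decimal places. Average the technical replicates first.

99.733

Mean Ct: YOL079W glucose medium 29.600; YOL079W galactose medium 23.850; ALG9 glucose medium 18.520; ALG9 galactose medium 19.410
ΔCt(glucose medium) = 29.600 − 18.520 = 11.080
ΔCt(galactose medium) = 23.850 − 19.410 = 4.440
ΔΔCt = 4.440 − 11.080 = -6.640
Fold change = 2^(−(-6.640)) = 2^6.640 = 99.7331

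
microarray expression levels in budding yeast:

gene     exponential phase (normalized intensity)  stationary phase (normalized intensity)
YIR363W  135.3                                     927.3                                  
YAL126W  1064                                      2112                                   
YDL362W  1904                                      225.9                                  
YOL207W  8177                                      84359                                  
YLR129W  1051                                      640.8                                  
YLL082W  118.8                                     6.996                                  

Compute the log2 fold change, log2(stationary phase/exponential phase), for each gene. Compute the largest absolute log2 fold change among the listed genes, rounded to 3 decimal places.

4.086

log2(927.3/135.3) = 2.777  (YIR363W)
log2(2112/1064) = 0.989  (YAL126W)
log2(225.9/1904) = -3.075  (YDL362W)
log2(84359/8177) = 3.367  (YOL207W)
log2(640.8/1051) = -0.714  (YLR129W)
log2(6.996/118.8) = -4.086  (YLL082W)
The largest magnitude belongs to YLL082W.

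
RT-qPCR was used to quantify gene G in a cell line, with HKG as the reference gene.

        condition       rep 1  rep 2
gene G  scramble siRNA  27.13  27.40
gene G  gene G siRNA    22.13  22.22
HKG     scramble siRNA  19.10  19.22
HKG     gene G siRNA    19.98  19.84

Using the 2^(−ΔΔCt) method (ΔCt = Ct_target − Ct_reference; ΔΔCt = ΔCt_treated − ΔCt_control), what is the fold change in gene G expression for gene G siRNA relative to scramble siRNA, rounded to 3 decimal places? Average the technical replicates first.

Mean Ct: gene G scramble siRNA 27.265; gene G gene G siRNA 22.175; HKG scramble siRNA 19.160; HKG gene G siRNA 19.910
ΔCt(scramble siRNA) = 27.265 − 19.160 = 8.105
ΔCt(gene G siRNA) = 22.175 − 19.910 = 2.265
ΔΔCt = 2.265 − 8.105 = -5.840
Fold change = 2^(−(-5.840)) = 2^5.840 = 57.2816

57.282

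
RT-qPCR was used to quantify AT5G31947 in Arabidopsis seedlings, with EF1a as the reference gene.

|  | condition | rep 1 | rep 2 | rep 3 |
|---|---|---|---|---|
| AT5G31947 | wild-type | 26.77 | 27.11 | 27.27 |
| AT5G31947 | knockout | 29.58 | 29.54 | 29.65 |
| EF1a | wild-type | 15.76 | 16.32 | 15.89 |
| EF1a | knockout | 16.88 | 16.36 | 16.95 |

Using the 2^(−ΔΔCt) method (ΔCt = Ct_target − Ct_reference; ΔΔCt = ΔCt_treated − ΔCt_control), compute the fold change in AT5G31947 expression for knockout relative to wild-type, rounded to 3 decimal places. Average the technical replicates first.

0.287

Mean Ct: AT5G31947 wild-type 27.050; AT5G31947 knockout 29.590; EF1a wild-type 15.990; EF1a knockout 16.730
ΔCt(wild-type) = 27.050 − 15.990 = 11.060
ΔCt(knockout) = 29.590 − 16.730 = 12.860
ΔΔCt = 12.860 − 11.060 = 1.800
Fold change = 2^(−1.800) = 0.2872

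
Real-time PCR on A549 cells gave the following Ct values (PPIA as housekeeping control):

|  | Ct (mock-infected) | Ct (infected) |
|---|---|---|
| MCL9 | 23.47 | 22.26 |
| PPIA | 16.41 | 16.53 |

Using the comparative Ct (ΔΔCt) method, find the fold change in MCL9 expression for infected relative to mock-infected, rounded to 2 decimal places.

2.51

ΔCt(mock-infected) = 23.470 − 16.410 = 7.060
ΔCt(infected) = 22.260 − 16.530 = 5.730
ΔΔCt = 5.730 − 7.060 = -1.330
Fold change = 2^(−(-1.330)) = 2^1.330 = 2.514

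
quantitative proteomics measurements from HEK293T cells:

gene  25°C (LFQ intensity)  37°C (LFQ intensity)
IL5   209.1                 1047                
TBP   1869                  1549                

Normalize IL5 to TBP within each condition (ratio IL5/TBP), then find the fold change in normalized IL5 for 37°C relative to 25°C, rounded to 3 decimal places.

IL5/TBP (25°C) = 209.1 / 1869 = 0.11188
IL5/TBP (37°C) = 1047 / 1549 = 0.67592
Fold change = 0.67592 / 0.11188 = 6.0416

6.042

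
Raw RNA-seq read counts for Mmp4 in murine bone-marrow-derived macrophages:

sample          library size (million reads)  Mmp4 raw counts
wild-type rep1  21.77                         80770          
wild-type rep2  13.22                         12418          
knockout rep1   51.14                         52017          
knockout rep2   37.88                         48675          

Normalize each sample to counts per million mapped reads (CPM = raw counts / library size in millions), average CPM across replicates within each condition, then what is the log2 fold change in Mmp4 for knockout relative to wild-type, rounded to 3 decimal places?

CPM(wild-type rep1) = 80770 / 21.77 = 3710.1516
CPM(wild-type rep2) = 12418 / 13.22 = 939.3343
CPM(knockout rep1) = 52017 / 51.14 = 1017.1490
CPM(knockout rep2) = 48675 / 37.88 = 1284.9789
mean CPM(wild-type) = 2324.7430; mean CPM(knockout) = 1151.0639
Fold change = 1151.0639 / 2324.7430 = 0.49514
log2(0.49514) = -1.0141

-1.014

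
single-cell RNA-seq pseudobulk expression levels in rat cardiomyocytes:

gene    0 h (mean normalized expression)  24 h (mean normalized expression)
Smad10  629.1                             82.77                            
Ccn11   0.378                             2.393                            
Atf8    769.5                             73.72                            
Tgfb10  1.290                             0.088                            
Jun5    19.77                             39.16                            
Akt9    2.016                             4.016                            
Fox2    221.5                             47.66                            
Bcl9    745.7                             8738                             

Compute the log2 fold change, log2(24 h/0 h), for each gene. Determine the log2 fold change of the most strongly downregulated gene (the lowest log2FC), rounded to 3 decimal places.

log2(82.77/629.1) = -2.926  (Smad10)
log2(2.393/0.378) = 2.662  (Ccn11)
log2(73.72/769.5) = -3.384  (Atf8)
log2(0.088/1.290) = -3.874  (Tgfb10)
log2(39.16/19.77) = 0.986  (Jun5)
log2(4.016/2.016) = 0.994  (Akt9)
log2(47.66/221.5) = -2.216  (Fox2)
log2(8738/745.7) = 3.551  (Bcl9)
Tgfb10 is most strongly downregulated.

-3.874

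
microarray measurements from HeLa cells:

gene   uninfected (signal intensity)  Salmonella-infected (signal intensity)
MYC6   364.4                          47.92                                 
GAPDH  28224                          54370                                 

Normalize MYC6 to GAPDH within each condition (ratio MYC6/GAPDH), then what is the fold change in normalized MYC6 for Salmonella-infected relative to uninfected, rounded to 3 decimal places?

MYC6/GAPDH (uninfected) = 364.4 / 28224 = 0.012911
MYC6/GAPDH (Salmonella-infected) = 47.92 / 54370 = 0.00088137
Fold change = 0.00088137 / 0.012911 = 0.0683

0.068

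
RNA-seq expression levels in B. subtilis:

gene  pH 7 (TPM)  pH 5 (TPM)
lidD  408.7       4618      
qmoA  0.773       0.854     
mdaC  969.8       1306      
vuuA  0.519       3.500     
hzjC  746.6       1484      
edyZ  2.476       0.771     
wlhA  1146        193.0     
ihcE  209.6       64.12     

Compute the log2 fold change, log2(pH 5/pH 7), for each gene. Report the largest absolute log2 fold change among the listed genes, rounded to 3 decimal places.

3.498

log2(4618/408.7) = 3.498  (lidD)
log2(0.854/0.773) = 0.144  (qmoA)
log2(1306/969.8) = 0.429  (mdaC)
log2(3.500/0.519) = 2.754  (vuuA)
log2(1484/746.6) = 0.991  (hzjC)
log2(0.771/2.476) = -1.683  (edyZ)
log2(193.0/1146) = -2.570  (wlhA)
log2(64.12/209.6) = -1.709  (ihcE)
The largest magnitude belongs to lidD.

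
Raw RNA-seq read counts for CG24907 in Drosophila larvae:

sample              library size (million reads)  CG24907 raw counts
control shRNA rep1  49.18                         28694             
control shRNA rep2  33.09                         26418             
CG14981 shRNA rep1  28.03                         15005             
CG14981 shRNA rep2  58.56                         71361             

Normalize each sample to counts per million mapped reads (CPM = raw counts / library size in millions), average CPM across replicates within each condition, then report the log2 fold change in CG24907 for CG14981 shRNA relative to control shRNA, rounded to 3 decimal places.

CPM(control shRNA rep1) = 28694 / 49.18 = 583.4486
CPM(control shRNA rep2) = 26418 / 33.09 = 798.3681
CPM(CG14981 shRNA rep1) = 15005 / 28.03 = 535.3193
CPM(CG14981 shRNA rep2) = 71361 / 58.56 = 1218.5963
mean CPM(control shRNA) = 690.9083; mean CPM(CG14981 shRNA) = 876.9578
Fold change = 876.9578 / 690.9083 = 1.26928
log2(1.26928) = 0.3440

0.344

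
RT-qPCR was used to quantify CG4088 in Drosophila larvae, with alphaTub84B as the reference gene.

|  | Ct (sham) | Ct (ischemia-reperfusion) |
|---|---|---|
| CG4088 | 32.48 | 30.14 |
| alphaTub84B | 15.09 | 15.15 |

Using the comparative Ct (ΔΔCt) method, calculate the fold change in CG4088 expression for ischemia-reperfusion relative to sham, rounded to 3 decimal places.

ΔCt(sham) = 32.480 − 15.090 = 17.390
ΔCt(ischemia-reperfusion) = 30.140 − 15.150 = 14.990
ΔΔCt = 14.990 − 17.390 = -2.400
Fold change = 2^(−(-2.400)) = 2^2.400 = 5.2780

5.278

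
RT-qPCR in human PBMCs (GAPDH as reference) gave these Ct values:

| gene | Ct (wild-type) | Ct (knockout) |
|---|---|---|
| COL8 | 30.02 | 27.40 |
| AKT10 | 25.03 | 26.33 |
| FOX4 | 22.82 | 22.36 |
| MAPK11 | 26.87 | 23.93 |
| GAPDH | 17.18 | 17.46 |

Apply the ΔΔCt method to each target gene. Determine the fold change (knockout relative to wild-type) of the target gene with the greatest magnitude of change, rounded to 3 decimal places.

9.318

COL8: ΔΔCt = (27.40−17.46) − (30.02−17.18) = 9.94 − 12.84 = -2.90; fold change = 2^2.90 = 7.464
AKT10: ΔΔCt = (26.33−17.46) − (25.03−17.18) = 8.87 − 7.85 = 1.02; fold change = 2^-1.02 = 0.493
FOX4: ΔΔCt = (22.36−17.46) − (22.82−17.18) = 4.90 − 5.64 = -0.74; fold change = 2^0.74 = 1.670
MAPK11: ΔΔCt = (23.93−17.46) − (26.87−17.18) = 6.47 − 9.69 = -3.22; fold change = 2^3.22 = 9.318
MAPK11 has the largest |ΔΔCt| = 3.22.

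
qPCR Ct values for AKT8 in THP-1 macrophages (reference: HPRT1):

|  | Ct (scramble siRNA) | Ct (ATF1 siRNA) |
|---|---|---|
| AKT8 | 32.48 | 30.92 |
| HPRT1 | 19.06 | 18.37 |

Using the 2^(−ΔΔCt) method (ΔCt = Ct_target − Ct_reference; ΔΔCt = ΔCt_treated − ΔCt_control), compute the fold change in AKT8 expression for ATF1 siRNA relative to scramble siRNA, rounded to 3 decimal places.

1.828

ΔCt(scramble siRNA) = 32.480 − 19.060 = 13.420
ΔCt(ATF1 siRNA) = 30.920 − 18.370 = 12.550
ΔΔCt = 12.550 − 13.420 = -0.870
Fold change = 2^(−(-0.870)) = 2^0.870 = 1.8277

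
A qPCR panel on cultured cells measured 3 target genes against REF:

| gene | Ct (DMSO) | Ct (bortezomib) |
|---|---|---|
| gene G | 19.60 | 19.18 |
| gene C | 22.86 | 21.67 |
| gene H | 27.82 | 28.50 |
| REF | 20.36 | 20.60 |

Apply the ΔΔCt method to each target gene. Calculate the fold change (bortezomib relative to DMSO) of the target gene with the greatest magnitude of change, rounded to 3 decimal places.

2.694

gene G: ΔΔCt = (19.18−20.60) − (19.60−20.36) = -1.42 − (-0.76) = -0.66; fold change = 2^0.66 = 1.580
gene C: ΔΔCt = (21.67−20.60) − (22.86−20.36) = 1.07 − 2.50 = -1.43; fold change = 2^1.43 = 2.694
gene H: ΔΔCt = (28.50−20.60) − (27.82−20.36) = 7.90 − 7.46 = 0.44; fold change = 2^-0.44 = 0.737
gene C has the largest |ΔΔCt| = 1.43.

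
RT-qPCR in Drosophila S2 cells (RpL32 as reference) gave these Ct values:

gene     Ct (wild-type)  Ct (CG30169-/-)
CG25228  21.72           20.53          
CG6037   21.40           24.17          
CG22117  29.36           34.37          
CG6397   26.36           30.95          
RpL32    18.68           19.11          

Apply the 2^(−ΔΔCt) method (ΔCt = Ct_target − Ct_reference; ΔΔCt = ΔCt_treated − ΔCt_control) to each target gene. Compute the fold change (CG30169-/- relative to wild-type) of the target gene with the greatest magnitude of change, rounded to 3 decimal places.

CG25228: ΔΔCt = (20.53−19.11) − (21.72−18.68) = 1.42 − 3.04 = -1.62; fold change = 2^1.62 = 3.074
CG6037: ΔΔCt = (24.17−19.11) − (21.40−18.68) = 5.06 − 2.72 = 2.34; fold change = 2^-2.34 = 0.198
CG22117: ΔΔCt = (34.37−19.11) − (29.36−18.68) = 15.26 − 10.68 = 4.58; fold change = 2^-4.58 = 0.042
CG6397: ΔΔCt = (30.95−19.11) − (26.36−18.68) = 11.84 − 7.68 = 4.16; fold change = 2^-4.16 = 0.056
CG22117 has the largest |ΔΔCt| = 4.58.

0.042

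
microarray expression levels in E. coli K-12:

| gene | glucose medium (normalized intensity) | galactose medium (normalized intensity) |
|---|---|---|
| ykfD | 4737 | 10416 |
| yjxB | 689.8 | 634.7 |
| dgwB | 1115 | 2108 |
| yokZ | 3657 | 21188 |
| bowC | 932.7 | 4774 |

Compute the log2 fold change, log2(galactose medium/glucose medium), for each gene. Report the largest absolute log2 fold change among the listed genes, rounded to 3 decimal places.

log2(10416/4737) = 1.137  (ykfD)
log2(634.7/689.8) = -0.120  (yjxB)
log2(2108/1115) = 0.919  (dgwB)
log2(21188/3657) = 2.535  (yokZ)
log2(4774/932.7) = 2.356  (bowC)
The largest magnitude belongs to yokZ.

2.535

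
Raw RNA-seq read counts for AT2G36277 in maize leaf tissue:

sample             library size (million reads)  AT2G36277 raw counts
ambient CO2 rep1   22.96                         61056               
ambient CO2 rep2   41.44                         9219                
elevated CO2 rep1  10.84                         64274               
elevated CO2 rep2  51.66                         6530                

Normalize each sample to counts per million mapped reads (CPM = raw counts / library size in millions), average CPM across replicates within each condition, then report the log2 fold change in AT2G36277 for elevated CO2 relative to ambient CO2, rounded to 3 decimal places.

CPM(ambient CO2 rep1) = 61056 / 22.96 = 2659.2334
CPM(ambient CO2 rep2) = 9219 / 41.44 = 222.4662
CPM(elevated CO2 rep1) = 64274 / 10.84 = 5929.3358
CPM(elevated CO2 rep2) = 6530 / 51.66 = 126.4034
mean CPM(ambient CO2) = 1440.8498; mean CPM(elevated CO2) = 3027.8696
Fold change = 3027.8696 / 1440.8498 = 2.10145
log2(2.10145) = 1.0714

1.071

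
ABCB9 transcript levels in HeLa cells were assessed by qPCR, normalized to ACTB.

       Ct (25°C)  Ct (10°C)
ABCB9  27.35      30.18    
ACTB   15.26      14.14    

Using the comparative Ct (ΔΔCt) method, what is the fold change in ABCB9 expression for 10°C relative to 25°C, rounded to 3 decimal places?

0.065

ΔCt(25°C) = 27.350 − 15.260 = 12.090
ΔCt(10°C) = 30.180 − 14.140 = 16.040
ΔΔCt = 16.040 − 12.090 = 3.950
Fold change = 2^(−3.950) = 0.0647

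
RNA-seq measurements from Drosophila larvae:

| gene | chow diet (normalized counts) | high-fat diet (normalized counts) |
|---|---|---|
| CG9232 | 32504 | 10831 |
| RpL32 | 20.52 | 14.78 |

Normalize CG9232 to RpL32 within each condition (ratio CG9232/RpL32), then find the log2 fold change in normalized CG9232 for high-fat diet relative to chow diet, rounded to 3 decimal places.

CG9232/RpL32 (chow diet) = 32504 / 20.52 = 1584
CG9232/RpL32 (high-fat diet) = 10831 / 14.78 = 732.81
Fold change = 732.81 / 1584 = 0.4626
log2(0.4626) = -1.1121

-1.112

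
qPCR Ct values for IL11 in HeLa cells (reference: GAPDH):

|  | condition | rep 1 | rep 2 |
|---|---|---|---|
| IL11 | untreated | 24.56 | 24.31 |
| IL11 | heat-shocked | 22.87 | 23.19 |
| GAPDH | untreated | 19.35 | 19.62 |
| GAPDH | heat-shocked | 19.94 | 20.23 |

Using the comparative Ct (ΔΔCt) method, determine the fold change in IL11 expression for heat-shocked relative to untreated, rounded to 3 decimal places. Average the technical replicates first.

Mean Ct: IL11 untreated 24.435; IL11 heat-shocked 23.030; GAPDH untreated 19.485; GAPDH heat-shocked 20.085
ΔCt(untreated) = 24.435 − 19.485 = 4.950
ΔCt(heat-shocked) = 23.030 − 20.085 = 2.945
ΔΔCt = 2.945 − 4.950 = -2.005
Fold change = 2^(−(-2.005)) = 2^2.005 = 4.0139

4.014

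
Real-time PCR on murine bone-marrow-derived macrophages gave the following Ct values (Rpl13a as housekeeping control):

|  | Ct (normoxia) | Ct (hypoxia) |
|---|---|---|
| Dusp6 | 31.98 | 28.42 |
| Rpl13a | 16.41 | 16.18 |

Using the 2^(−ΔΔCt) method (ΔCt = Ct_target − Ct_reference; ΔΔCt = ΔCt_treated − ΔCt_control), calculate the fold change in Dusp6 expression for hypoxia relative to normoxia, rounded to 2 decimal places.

10.06

ΔCt(normoxia) = 31.980 − 16.410 = 15.570
ΔCt(hypoxia) = 28.420 − 16.180 = 12.240
ΔΔCt = 12.240 − 15.570 = -3.330
Fold change = 2^(−(-3.330)) = 2^3.330 = 10.056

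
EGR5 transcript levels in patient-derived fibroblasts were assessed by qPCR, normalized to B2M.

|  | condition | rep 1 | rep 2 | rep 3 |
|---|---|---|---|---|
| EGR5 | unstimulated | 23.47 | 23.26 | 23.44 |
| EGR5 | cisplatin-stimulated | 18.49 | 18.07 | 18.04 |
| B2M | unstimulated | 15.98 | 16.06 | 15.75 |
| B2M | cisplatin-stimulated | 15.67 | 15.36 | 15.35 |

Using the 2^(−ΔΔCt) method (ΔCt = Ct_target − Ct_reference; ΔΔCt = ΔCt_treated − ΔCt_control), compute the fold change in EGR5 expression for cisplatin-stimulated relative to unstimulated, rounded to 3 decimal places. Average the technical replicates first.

Mean Ct: EGR5 unstimulated 23.390; EGR5 cisplatin-stimulated 18.200; B2M unstimulated 15.930; B2M cisplatin-stimulated 15.460
ΔCt(unstimulated) = 23.390 − 15.930 = 7.460
ΔCt(cisplatin-stimulated) = 18.200 − 15.460 = 2.740
ΔΔCt = 2.740 − 7.460 = -4.720
Fold change = 2^(−(-4.720)) = 2^4.720 = 26.3549

26.355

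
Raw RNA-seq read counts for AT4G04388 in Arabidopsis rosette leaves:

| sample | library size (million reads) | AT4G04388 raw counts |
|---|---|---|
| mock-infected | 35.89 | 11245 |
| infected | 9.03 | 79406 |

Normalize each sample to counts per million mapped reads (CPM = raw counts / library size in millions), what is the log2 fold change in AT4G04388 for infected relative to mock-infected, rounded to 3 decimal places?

CPM(mock-infected) = 11245 / 35.89 = 313.3185
CPM(infected) = 79406 / 9.03 = 8793.5770
Fold change = 8793.5770 / 313.3185 = 28.06594
log2(28.06594) = 4.8107

4.811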